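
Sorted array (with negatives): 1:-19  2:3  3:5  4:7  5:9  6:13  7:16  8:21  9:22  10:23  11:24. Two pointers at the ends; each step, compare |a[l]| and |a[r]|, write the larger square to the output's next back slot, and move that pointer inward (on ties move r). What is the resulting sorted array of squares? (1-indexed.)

l=1 r=11: |-19|<=|24| out[11]=576, r--
l=1 r=10: |-19|<=|23| out[10]=529, r--
l=1 r=9: |-19|<=|22| out[9]=484, r--
l=1 r=8: |-19|<=|21| out[8]=441, r--
l=1 r=7: |-19|>|16| out[7]=361, l++
l=2 r=7: |3|<=|16| out[6]=256, r--
l=2 r=6: |3|<=|13| out[5]=169, r--
l=2 r=5: |3|<=|9| out[4]=81, r--
l=2 r=4: |3|<=|7| out[3]=49, r--
l=2 r=3: |3|<=|5| out[2]=25, r--
l=2 r=2: |3|<=|3| out[1]=9, r--

[9, 25, 49, 81, 169, 256, 361, 441, 484, 529, 576]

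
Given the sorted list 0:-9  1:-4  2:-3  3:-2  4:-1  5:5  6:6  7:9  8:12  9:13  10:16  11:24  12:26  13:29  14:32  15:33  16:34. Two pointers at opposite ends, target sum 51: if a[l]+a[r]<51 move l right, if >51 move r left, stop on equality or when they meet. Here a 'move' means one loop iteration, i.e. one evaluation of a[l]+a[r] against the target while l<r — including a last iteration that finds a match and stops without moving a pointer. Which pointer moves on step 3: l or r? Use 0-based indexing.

l=0 r=16: -9+34=25 <51, l++
l=1 r=16: -4+34=30 <51, l++
l=2 r=16: -3+34=31 <51, l++

l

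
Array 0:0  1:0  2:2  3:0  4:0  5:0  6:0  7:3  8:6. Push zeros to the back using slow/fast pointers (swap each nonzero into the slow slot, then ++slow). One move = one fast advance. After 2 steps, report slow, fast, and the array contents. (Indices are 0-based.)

(s=0,f=0) a[fast]=0 → fast++
(s=0,f=1) a[fast]=0 → fast++

slow=0, fast=2, a=[0, 0, 2, 0, 0, 0, 0, 3, 6]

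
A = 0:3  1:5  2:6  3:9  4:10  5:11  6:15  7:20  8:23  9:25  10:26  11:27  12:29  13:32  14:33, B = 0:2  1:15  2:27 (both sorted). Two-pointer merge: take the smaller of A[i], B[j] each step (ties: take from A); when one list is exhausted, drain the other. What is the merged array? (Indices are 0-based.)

i=0 j=0: A[i]=3>B[j]=2 take 2, j++
i=0 j=1: A[i]=3<=B[j]=15 take 3, i++
i=1 j=1: A[i]=5<=B[j]=15 take 5, i++
i=2 j=1: A[i]=6<=B[j]=15 take 6, i++
i=3 j=1: A[i]=9<=B[j]=15 take 9, i++
i=4 j=1: A[i]=10<=B[j]=15 take 10, i++
i=5 j=1: A[i]=11<=B[j]=15 take 11, i++
i=6 j=1: A[i]=15<=B[j]=15 take 15, i++
i=7 j=1: A[i]=20>B[j]=15 take 15, j++
i=7 j=2: A[i]=20<=B[j]=27 take 20, i++
i=8 j=2: A[i]=23<=B[j]=27 take 23, i++
i=9 j=2: A[i]=25<=B[j]=27 take 25, i++
i=10 j=2: A[i]=26<=B[j]=27 take 26, i++
i=11 j=2: A[i]=27<=B[j]=27 take 27, i++
i=12 j=2: A[i]=29>B[j]=27 take 27, j++
i=12 j=3: B done, take A[i]=29, i++
i=13 j=3: B done, take A[i]=32, i++
i=14 j=3: B done, take A[i]=33, i++

[2, 3, 5, 6, 9, 10, 11, 15, 15, 20, 23, 25, 26, 27, 27, 29, 32, 33]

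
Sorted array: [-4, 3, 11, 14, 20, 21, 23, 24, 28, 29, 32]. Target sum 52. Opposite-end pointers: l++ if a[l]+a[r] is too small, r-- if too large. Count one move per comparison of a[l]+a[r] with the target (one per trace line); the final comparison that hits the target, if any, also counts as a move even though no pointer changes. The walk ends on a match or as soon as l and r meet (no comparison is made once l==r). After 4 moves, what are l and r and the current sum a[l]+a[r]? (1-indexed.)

[1,11] -4+32=28 <52 → l++
[2,11] 3+32=35 <52 → l++
[3,11] 11+32=43 <52 → l++
[4,11] 14+32=46 <52 → l++

l=5, r=11, sum=52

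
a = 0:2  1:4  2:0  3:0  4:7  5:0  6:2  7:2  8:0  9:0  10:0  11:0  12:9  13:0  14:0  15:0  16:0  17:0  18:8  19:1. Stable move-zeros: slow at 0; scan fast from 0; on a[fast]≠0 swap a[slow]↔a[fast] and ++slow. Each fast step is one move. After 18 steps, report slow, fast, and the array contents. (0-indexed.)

slow=0 fast=0: a[fast]=2≠0 swap→a[0]=2, slow++,fast++
slow=1 fast=1: a[fast]=4≠0 swap→a[1]=4, slow++,fast++
slow=2 fast=2: a[fast]=0, fast++
slow=2 fast=3: a[fast]=0, fast++
slow=2 fast=4: a[fast]=7≠0 swap→a[2]=7, slow++,fast++
slow=3 fast=5: a[fast]=0, fast++
slow=3 fast=6: a[fast]=2≠0 swap→a[3]=2, slow++,fast++
slow=4 fast=7: a[fast]=2≠0 swap→a[4]=2, slow++,fast++
slow=5 fast=8: a[fast]=0, fast++
slow=5 fast=9: a[fast]=0, fast++
slow=5 fast=10: a[fast]=0, fast++
slow=5 fast=11: a[fast]=0, fast++
slow=5 fast=12: a[fast]=9≠0 swap→a[5]=9, slow++,fast++
slow=6 fast=13: a[fast]=0, fast++
slow=6 fast=14: a[fast]=0, fast++
slow=6 fast=15: a[fast]=0, fast++
slow=6 fast=16: a[fast]=0, fast++
slow=6 fast=17: a[fast]=0, fast++

slow=6, fast=18, a=[2, 4, 7, 2, 2, 9, 0, 0, 0, 0, 0, 0, 0, 0, 0, 0, 0, 0, 8, 1]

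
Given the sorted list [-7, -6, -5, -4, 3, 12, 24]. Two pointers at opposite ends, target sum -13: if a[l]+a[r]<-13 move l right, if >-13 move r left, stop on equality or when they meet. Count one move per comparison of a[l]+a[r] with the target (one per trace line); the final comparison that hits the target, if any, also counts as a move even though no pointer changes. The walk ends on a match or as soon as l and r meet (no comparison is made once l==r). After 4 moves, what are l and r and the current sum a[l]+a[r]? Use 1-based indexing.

l=1, r=3, sum=-12

[1,7] -7+24=17 >-13 → r--
[1,6] -7+12=5 >-13 → r--
[1,5] -7+3=-4 >-13 → r--
[1,4] -7+-4=-11 >-13 → r--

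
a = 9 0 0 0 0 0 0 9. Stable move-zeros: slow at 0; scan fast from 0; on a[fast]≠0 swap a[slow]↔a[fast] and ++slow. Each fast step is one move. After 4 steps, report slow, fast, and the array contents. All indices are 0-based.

slow=0 fast=0: a[fast]=9≠0 swap→a[0]=9, slow++,fast++
slow=1 fast=1: a[fast]=0, fast++
slow=1 fast=2: a[fast]=0, fast++
slow=1 fast=3: a[fast]=0, fast++

slow=1, fast=4, a=[9, 0, 0, 0, 0, 0, 0, 9]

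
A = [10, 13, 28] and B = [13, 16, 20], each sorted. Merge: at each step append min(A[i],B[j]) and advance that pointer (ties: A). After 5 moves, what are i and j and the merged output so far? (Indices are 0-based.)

i=2, j=3, merged so far=[10, 13, 13, 16, 20]

i=0 j=0: A[i]=10<=B[j]=13 take 10, i++
i=1 j=0: A[i]=13<=B[j]=13 take 13, i++
i=2 j=0: A[i]=28>B[j]=13 take 13, j++
i=2 j=1: A[i]=28>B[j]=16 take 16, j++
i=2 j=2: A[i]=28>B[j]=20 take 20, j++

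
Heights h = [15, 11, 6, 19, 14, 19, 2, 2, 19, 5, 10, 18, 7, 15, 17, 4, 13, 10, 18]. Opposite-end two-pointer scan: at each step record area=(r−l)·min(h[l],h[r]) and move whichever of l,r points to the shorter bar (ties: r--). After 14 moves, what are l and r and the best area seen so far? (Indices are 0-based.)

[0,18] min(15,18)*18=270 best=270 * → l++
[1,18] min(11,18)*17=187 best=270 → l++
[2,18] min(6,18)*16=96 best=270 → l++
[3,18] min(19,18)*15=270 best=270 → r--
[3,17] min(19,10)*14=140 best=270 → r--
[3,16] min(19,13)*13=169 best=270 → r--
[3,15] min(19,4)*12=48 best=270 → r--
[3,14] min(19,17)*11=187 best=270 → r--
[3,13] min(19,15)*10=150 best=270 → r--
[3,12] min(19,7)*9=63 best=270 → r--
[3,11] min(19,18)*8=144 best=270 → r--
[3,10] min(19,10)*7=70 best=270 → r--
[3,9] min(19,5)*6=30 best=270 → r--
[3,8] min(19,19)*5=95 best=270 → r--

l=3, r=7, best area=270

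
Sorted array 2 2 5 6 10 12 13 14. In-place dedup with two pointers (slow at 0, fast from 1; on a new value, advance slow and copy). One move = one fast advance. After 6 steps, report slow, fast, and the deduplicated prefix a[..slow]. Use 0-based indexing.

(s=0,f=1) a[fast]=2=a[slow] dup → fast++
(s=0,f=2) a[fast]=5≠a[slow]=2 write a[1]=5 → slow++,fast++
(s=1,f=3) a[fast]=6≠a[slow]=5 write a[2]=6 → slow++,fast++
(s=2,f=4) a[fast]=10≠a[slow]=6 write a[3]=10 → slow++,fast++
(s=3,f=5) a[fast]=12≠a[slow]=10 write a[4]=12 → slow++,fast++
(s=4,f=6) a[fast]=13≠a[slow]=12 write a[5]=13 → slow++,fast++

slow=5, fast=7, prefix=[2, 5, 6, 10, 12, 13]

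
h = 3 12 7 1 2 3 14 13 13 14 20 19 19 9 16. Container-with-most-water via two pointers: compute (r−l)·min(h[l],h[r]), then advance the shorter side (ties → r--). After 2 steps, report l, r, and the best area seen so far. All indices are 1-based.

[1,15] min(3,16)*14=42 best=42 * → l++
[2,15] min(12,16)*13=156 best=156 * → l++

l=3, r=15, best area=156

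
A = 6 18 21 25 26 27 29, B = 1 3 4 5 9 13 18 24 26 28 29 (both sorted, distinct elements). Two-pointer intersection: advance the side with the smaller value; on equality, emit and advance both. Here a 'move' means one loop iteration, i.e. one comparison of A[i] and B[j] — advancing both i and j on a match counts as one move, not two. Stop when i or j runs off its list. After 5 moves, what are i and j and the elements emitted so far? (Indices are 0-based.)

i=1, j=4, emitted=[]

[i=0,j=0] 6>1 → j++
[i=0,j=1] 6>3 → j++
[i=0,j=2] 6>4 → j++
[i=0,j=3] 6>5 → j++
[i=0,j=4] 6<9 → i++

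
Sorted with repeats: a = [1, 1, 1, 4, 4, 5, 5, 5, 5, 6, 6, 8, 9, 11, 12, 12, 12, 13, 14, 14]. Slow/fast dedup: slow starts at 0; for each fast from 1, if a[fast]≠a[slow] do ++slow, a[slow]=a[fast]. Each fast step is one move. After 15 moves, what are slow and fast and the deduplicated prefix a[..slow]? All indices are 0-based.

(s=0,f=1) a[fast]=1=a[slow] dup → fast++
(s=0,f=2) a[fast]=1=a[slow] dup → fast++
(s=0,f=3) a[fast]=4≠a[slow]=1 write a[1]=4 → slow++,fast++
(s=1,f=4) a[fast]=4=a[slow] dup → fast++
(s=1,f=5) a[fast]=5≠a[slow]=4 write a[2]=5 → slow++,fast++
(s=2,f=6) a[fast]=5=a[slow] dup → fast++
(s=2,f=7) a[fast]=5=a[slow] dup → fast++
(s=2,f=8) a[fast]=5=a[slow] dup → fast++
(s=2,f=9) a[fast]=6≠a[slow]=5 write a[3]=6 → slow++,fast++
(s=3,f=10) a[fast]=6=a[slow] dup → fast++
(s=3,f=11) a[fast]=8≠a[slow]=6 write a[4]=8 → slow++,fast++
(s=4,f=12) a[fast]=9≠a[slow]=8 write a[5]=9 → slow++,fast++
(s=5,f=13) a[fast]=11≠a[slow]=9 write a[6]=11 → slow++,fast++
(s=6,f=14) a[fast]=12≠a[slow]=11 write a[7]=12 → slow++,fast++
(s=7,f=15) a[fast]=12=a[slow] dup → fast++

slow=7, fast=16, prefix=[1, 4, 5, 6, 8, 9, 11, 12]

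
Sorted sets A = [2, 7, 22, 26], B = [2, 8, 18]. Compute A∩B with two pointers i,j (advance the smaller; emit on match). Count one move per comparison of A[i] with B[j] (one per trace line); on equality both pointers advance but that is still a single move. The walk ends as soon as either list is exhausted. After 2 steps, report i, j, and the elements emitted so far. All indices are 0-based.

[i=0,j=0] 2==2 emit → i++,j++
[i=1,j=1] 7<8 → i++

i=2, j=1, emitted=[2]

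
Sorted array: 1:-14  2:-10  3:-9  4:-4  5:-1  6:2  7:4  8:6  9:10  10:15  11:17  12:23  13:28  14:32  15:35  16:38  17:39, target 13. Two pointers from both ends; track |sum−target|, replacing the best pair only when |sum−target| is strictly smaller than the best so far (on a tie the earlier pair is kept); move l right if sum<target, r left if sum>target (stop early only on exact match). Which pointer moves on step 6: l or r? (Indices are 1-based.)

l

l=1 r=17: -14+39=25 d=12 *, r--
l=1 r=16: -14+38=24 d=11 *, r--
l=1 r=15: -14+35=21 d=8 *, r--
l=1 r=14: -14+32=18 d=5 *, r--
l=1 r=13: -14+28=14 d=1 *, r--
l=1 r=12: -14+23=9 d=4, l++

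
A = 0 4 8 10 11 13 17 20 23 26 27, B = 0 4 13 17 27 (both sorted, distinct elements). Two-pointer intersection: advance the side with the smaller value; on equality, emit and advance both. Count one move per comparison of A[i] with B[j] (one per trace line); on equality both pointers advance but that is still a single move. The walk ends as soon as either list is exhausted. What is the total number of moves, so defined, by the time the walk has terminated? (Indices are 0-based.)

11 moves

i=0 j=0: 0==0 emit, i++,j++
i=1 j=1: 4==4 emit, i++,j++
i=2 j=2: 8<13, i++
i=3 j=2: 10<13, i++
i=4 j=2: 11<13, i++
i=5 j=2: 13==13 emit, i++,j++
i=6 j=3: 17==17 emit, i++,j++
i=7 j=4: 20<27, i++
i=8 j=4: 23<27, i++
i=9 j=4: 26<27, i++
i=10 j=4: 27==27 emit, i++,j++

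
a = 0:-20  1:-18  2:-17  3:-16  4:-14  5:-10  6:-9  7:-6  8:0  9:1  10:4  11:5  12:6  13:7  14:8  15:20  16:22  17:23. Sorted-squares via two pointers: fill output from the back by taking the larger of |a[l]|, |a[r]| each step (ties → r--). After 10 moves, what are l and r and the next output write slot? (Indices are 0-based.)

[0,17] |-20|<=|23| out[17]=529 → r--
[0,16] |-20|<=|22| out[16]=484 → r--
[0,15] |-20|<=|20| out[15]=400 → r--
[0,14] |-20|>|8| out[14]=400 → l++
[1,14] |-18|>|8| out[13]=324 → l++
[2,14] |-17|>|8| out[12]=289 → l++
[3,14] |-16|>|8| out[11]=256 → l++
[4,14] |-14|>|8| out[10]=196 → l++
[5,14] |-10|>|8| out[9]=100 → l++
[6,14] |-9|>|8| out[8]=81 → l++

l=7, r=14, next write slot=7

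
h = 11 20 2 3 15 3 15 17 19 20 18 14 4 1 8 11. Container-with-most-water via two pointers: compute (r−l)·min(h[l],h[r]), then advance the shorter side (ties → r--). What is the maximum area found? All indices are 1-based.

max area = 165

l=1 r=16: min(11,11)*15=165 best=165 *, r--
l=1 r=15: min(11,8)*14=112 best=165, r--
l=1 r=14: min(11,1)*13=13 best=165, r--
l=1 r=13: min(11,4)*12=48 best=165, r--
l=1 r=12: min(11,14)*11=121 best=165, l++
l=2 r=12: min(20,14)*10=140 best=165, r--
l=2 r=11: min(20,18)*9=162 best=165, r--
l=2 r=10: min(20,20)*8=160 best=165, r--
l=2 r=9: min(20,19)*7=133 best=165, r--
l=2 r=8: min(20,17)*6=102 best=165, r--
l=2 r=7: min(20,15)*5=75 best=165, r--
l=2 r=6: min(20,3)*4=12 best=165, r--
l=2 r=5: min(20,15)*3=45 best=165, r--
l=2 r=4: min(20,3)*2=6 best=165, r--
l=2 r=3: min(20,2)*1=2 best=165, r--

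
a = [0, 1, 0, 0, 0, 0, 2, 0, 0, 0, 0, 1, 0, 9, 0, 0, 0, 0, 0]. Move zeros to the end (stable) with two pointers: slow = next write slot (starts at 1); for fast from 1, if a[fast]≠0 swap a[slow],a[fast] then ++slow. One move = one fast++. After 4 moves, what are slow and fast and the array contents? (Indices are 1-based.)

(s=1,f=1) a[fast]=0 → fast++
(s=1,f=2) a[fast]=1≠0 swap→a[1]=1 → slow++,fast++
(s=2,f=3) a[fast]=0 → fast++
(s=2,f=4) a[fast]=0 → fast++

slow=2, fast=5, a=[1, 0, 0, 0, 0, 0, 2, 0, 0, 0, 0, 1, 0, 9, 0, 0, 0, 0, 0]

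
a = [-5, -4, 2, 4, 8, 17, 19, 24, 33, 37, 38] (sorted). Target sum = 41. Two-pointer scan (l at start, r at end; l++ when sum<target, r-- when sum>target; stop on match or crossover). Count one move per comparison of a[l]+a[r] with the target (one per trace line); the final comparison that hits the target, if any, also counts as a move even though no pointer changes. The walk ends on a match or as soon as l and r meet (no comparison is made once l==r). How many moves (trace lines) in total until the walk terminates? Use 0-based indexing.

[0,10] -5+38=33 <41 → l++
[1,10] -4+38=34 <41 → l++
[2,10] 2+38=40 <41 → l++
[3,10] 4+38=42 >41 → r--
[3,9] 4+37=41 → found

5 moves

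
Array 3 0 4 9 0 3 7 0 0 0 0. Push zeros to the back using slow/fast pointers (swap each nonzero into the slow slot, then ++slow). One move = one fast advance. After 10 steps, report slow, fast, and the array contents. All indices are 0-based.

slow=5, fast=10, a=[3, 4, 9, 3, 7, 0, 0, 0, 0, 0, 0]

(s=0,f=0) a[fast]=3≠0 swap→a[0]=3 → slow++,fast++
(s=1,f=1) a[fast]=0 → fast++
(s=1,f=2) a[fast]=4≠0 swap→a[1]=4 → slow++,fast++
(s=2,f=3) a[fast]=9≠0 swap→a[2]=9 → slow++,fast++
(s=3,f=4) a[fast]=0 → fast++
(s=3,f=5) a[fast]=3≠0 swap→a[3]=3 → slow++,fast++
(s=4,f=6) a[fast]=7≠0 swap→a[4]=7 → slow++,fast++
(s=5,f=7) a[fast]=0 → fast++
(s=5,f=8) a[fast]=0 → fast++
(s=5,f=9) a[fast]=0 → fast++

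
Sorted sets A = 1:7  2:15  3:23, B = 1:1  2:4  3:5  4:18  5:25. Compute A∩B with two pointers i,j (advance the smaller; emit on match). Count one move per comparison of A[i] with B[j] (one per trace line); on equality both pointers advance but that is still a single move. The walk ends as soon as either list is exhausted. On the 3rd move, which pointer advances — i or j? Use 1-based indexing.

i=1 j=1: 7>1, j++
i=1 j=2: 7>4, j++
i=1 j=3: 7>5, j++

j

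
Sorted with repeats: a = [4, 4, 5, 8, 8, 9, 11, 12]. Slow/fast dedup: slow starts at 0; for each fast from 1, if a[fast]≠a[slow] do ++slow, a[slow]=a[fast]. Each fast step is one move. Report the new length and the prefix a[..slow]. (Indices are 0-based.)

length 6; prefix = [4, 5, 8, 9, 11, 12]

slow=0 fast=1: a[fast]=4=a[slow] dup, fast++
slow=0 fast=2: a[fast]=5≠a[slow]=4 write a[1]=5, slow++,fast++
slow=1 fast=3: a[fast]=8≠a[slow]=5 write a[2]=8, slow++,fast++
slow=2 fast=4: a[fast]=8=a[slow] dup, fast++
slow=2 fast=5: a[fast]=9≠a[slow]=8 write a[3]=9, slow++,fast++
slow=3 fast=6: a[fast]=11≠a[slow]=9 write a[4]=11, slow++,fast++
slow=4 fast=7: a[fast]=12≠a[slow]=11 write a[5]=12, slow++,fast++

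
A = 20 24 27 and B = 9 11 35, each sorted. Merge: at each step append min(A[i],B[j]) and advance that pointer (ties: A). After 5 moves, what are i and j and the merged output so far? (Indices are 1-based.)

i=4, j=3, merged so far=[9, 11, 20, 24, 27]

[i=1,j=1] A[i]=20>B[j]=9 take 9 → j++
[i=1,j=2] A[i]=20>B[j]=11 take 11 → j++
[i=1,j=3] A[i]=20<=B[j]=35 take 20 → i++
[i=2,j=3] A[i]=24<=B[j]=35 take 24 → i++
[i=3,j=3] A[i]=27<=B[j]=35 take 27 → i++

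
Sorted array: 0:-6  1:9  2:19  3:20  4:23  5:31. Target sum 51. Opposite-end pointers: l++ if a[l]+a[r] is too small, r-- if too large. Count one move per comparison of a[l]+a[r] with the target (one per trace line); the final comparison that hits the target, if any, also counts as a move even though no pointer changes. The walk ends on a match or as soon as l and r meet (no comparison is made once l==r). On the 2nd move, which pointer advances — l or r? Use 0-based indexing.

l

[0,5] -6+31=25 <51 → l++
[1,5] 9+31=40 <51 → l++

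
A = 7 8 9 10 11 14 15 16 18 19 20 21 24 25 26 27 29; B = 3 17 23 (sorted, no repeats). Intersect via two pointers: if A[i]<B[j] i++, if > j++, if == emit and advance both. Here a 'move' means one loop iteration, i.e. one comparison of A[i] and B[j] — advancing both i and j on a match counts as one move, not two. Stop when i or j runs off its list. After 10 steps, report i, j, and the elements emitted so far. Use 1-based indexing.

i=1 j=1: 7>3, j++
i=1 j=2: 7<17, i++
i=2 j=2: 8<17, i++
i=3 j=2: 9<17, i++
i=4 j=2: 10<17, i++
i=5 j=2: 11<17, i++
i=6 j=2: 14<17, i++
i=7 j=2: 15<17, i++
i=8 j=2: 16<17, i++
i=9 j=2: 18>17, j++

i=9, j=3, emitted=[]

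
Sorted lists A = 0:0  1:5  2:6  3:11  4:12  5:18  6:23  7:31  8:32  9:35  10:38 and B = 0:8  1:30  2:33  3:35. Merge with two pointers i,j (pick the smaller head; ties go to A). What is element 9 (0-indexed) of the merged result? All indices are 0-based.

[i=0,j=0] A[i]=0<=B[j]=8 take 0 → i++
[i=1,j=0] A[i]=5<=B[j]=8 take 5 → i++
[i=2,j=0] A[i]=6<=B[j]=8 take 6 → i++
[i=3,j=0] A[i]=11>B[j]=8 take 8 → j++
[i=3,j=1] A[i]=11<=B[j]=30 take 11 → i++
[i=4,j=1] A[i]=12<=B[j]=30 take 12 → i++
[i=5,j=1] A[i]=18<=B[j]=30 take 18 → i++
[i=6,j=1] A[i]=23<=B[j]=30 take 23 → i++
[i=7,j=1] A[i]=31>B[j]=30 take 30 → j++
[i=7,j=2] A[i]=31<=B[j]=33 take 31 → i++
[i=8,j=2] A[i]=32<=B[j]=33 take 32 → i++
[i=9,j=2] A[i]=35>B[j]=33 take 33 → j++
[i=9,j=3] A[i]=35<=B[j]=35 take 35 → i++
[i=10,j=3] A[i]=38>B[j]=35 take 35 → j++
[i=10,j=4] B done, take A[i]=38 → i++

merged[9] = 31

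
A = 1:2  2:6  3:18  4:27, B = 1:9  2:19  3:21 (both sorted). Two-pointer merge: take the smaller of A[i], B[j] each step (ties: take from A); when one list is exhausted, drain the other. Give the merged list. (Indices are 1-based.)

[2, 6, 9, 18, 19, 21, 27]

[i=1,j=1] A[i]=2<=B[j]=9 take 2 → i++
[i=2,j=1] A[i]=6<=B[j]=9 take 6 → i++
[i=3,j=1] A[i]=18>B[j]=9 take 9 → j++
[i=3,j=2] A[i]=18<=B[j]=19 take 18 → i++
[i=4,j=2] A[i]=27>B[j]=19 take 19 → j++
[i=4,j=3] A[i]=27>B[j]=21 take 21 → j++
[i=4,j=4] B done, take A[i]=27 → i++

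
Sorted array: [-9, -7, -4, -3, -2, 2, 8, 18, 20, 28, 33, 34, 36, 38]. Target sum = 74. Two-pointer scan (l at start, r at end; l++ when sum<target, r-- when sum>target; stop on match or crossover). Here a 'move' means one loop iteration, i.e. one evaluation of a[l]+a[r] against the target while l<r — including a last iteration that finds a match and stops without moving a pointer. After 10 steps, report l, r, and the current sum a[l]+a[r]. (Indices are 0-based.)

l=10, r=13, sum=71

[0,13] -9+38=29 <74 → l++
[1,13] -7+38=31 <74 → l++
[2,13] -4+38=34 <74 → l++
[3,13] -3+38=35 <74 → l++
[4,13] -2+38=36 <74 → l++
[5,13] 2+38=40 <74 → l++
[6,13] 8+38=46 <74 → l++
[7,13] 18+38=56 <74 → l++
[8,13] 20+38=58 <74 → l++
[9,13] 28+38=66 <74 → l++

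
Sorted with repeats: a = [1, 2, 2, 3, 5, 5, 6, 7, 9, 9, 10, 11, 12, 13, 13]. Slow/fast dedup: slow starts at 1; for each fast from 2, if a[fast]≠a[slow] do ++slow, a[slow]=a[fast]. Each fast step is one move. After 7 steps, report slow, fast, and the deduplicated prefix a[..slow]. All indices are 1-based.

slow=6, fast=9, prefix=[1, 2, 3, 5, 6, 7]

(s=1,f=2) a[fast]=2≠a[slow]=1 write a[2]=2 → slow++,fast++
(s=2,f=3) a[fast]=2=a[slow] dup → fast++
(s=2,f=4) a[fast]=3≠a[slow]=2 write a[3]=3 → slow++,fast++
(s=3,f=5) a[fast]=5≠a[slow]=3 write a[4]=5 → slow++,fast++
(s=4,f=6) a[fast]=5=a[slow] dup → fast++
(s=4,f=7) a[fast]=6≠a[slow]=5 write a[5]=6 → slow++,fast++
(s=5,f=8) a[fast]=7≠a[slow]=6 write a[6]=7 → slow++,fast++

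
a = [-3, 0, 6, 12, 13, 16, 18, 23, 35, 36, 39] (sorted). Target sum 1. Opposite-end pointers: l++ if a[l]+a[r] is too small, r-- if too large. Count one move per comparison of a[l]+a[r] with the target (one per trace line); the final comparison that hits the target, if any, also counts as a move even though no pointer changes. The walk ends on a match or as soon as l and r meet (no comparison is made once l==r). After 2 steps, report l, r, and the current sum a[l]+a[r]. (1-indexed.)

l=1 r=11: -3+39=36 >1, r--
l=1 r=10: -3+36=33 >1, r--

l=1, r=9, sum=32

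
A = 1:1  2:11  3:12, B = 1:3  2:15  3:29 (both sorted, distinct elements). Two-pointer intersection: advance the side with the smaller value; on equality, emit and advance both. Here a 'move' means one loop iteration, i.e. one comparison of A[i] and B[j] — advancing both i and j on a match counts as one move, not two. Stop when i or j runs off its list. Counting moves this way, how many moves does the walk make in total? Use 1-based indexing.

4 moves

i=1 j=1: 1<3, i++
i=2 j=1: 11>3, j++
i=2 j=2: 11<15, i++
i=3 j=2: 12<15, i++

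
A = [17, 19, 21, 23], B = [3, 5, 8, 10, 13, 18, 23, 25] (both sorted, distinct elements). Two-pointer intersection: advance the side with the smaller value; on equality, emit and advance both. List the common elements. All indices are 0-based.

intersection = [23]

i=0 j=0: 17>3, j++
i=0 j=1: 17>5, j++
i=0 j=2: 17>8, j++
i=0 j=3: 17>10, j++
i=0 j=4: 17>13, j++
i=0 j=5: 17<18, i++
i=1 j=5: 19>18, j++
i=1 j=6: 19<23, i++
i=2 j=6: 21<23, i++
i=3 j=6: 23==23 emit, i++,j++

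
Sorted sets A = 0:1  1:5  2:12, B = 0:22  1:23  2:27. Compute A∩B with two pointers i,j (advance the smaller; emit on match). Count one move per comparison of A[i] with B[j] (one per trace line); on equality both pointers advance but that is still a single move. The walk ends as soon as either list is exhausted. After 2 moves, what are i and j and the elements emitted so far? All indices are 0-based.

i=2, j=0, emitted=[]

i=0 j=0: 1<22, i++
i=1 j=0: 5<22, i++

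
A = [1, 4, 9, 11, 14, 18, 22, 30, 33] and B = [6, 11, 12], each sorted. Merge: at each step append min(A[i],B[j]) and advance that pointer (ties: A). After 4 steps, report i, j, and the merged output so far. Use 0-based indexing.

[i=0,j=0] A[i]=1<=B[j]=6 take 1 → i++
[i=1,j=0] A[i]=4<=B[j]=6 take 4 → i++
[i=2,j=0] A[i]=9>B[j]=6 take 6 → j++
[i=2,j=1] A[i]=9<=B[j]=11 take 9 → i++

i=3, j=1, merged so far=[1, 4, 6, 9]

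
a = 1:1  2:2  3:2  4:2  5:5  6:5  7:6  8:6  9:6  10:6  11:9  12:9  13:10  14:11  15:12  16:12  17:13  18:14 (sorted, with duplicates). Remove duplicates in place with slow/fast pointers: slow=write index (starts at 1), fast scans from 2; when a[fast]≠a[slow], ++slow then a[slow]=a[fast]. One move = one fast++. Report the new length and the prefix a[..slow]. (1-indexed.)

length 10; prefix = [1, 2, 5, 6, 9, 10, 11, 12, 13, 14]

slow=1 fast=2: a[fast]=2≠a[slow]=1 write a[2]=2, slow++,fast++
slow=2 fast=3: a[fast]=2=a[slow] dup, fast++
slow=2 fast=4: a[fast]=2=a[slow] dup, fast++
slow=2 fast=5: a[fast]=5≠a[slow]=2 write a[3]=5, slow++,fast++
slow=3 fast=6: a[fast]=5=a[slow] dup, fast++
slow=3 fast=7: a[fast]=6≠a[slow]=5 write a[4]=6, slow++,fast++
slow=4 fast=8: a[fast]=6=a[slow] dup, fast++
slow=4 fast=9: a[fast]=6=a[slow] dup, fast++
slow=4 fast=10: a[fast]=6=a[slow] dup, fast++
slow=4 fast=11: a[fast]=9≠a[slow]=6 write a[5]=9, slow++,fast++
slow=5 fast=12: a[fast]=9=a[slow] dup, fast++
slow=5 fast=13: a[fast]=10≠a[slow]=9 write a[6]=10, slow++,fast++
slow=6 fast=14: a[fast]=11≠a[slow]=10 write a[7]=11, slow++,fast++
slow=7 fast=15: a[fast]=12≠a[slow]=11 write a[8]=12, slow++,fast++
slow=8 fast=16: a[fast]=12=a[slow] dup, fast++
slow=8 fast=17: a[fast]=13≠a[slow]=12 write a[9]=13, slow++,fast++
slow=9 fast=18: a[fast]=14≠a[slow]=13 write a[10]=14, slow++,fast++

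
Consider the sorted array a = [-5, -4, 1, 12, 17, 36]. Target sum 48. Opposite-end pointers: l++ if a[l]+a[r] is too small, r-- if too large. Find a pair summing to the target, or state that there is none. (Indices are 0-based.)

[0,5] -5+36=31 <48 → l++
[1,5] -4+36=32 <48 → l++
[2,5] 1+36=37 <48 → l++
[3,5] 12+36=48 → found

(12, 36)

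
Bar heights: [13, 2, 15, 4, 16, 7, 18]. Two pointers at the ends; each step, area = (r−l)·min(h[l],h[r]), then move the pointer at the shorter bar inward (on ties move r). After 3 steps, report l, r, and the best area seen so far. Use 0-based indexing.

[0,6] min(13,18)*6=78 best=78 * → l++
[1,6] min(2,18)*5=10 best=78 → l++
[2,6] min(15,18)*4=60 best=78 → l++

l=3, r=6, best area=78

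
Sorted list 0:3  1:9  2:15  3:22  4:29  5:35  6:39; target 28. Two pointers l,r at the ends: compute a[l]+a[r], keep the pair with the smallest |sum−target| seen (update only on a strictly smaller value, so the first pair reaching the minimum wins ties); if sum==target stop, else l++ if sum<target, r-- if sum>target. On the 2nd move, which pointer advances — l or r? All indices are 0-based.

l=0 r=6: 3+39=42 d=14 *, r--
l=0 r=5: 3+35=38 d=10 *, r--

r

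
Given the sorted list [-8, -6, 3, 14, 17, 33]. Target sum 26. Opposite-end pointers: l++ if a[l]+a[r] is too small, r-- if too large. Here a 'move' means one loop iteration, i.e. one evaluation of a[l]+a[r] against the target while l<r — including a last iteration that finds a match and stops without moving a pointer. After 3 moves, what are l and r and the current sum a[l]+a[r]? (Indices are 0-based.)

[0,5] -8+33=25 <26 → l++
[1,5] -6+33=27 >26 → r--
[1,4] -6+17=11 <26 → l++

l=2, r=4, sum=20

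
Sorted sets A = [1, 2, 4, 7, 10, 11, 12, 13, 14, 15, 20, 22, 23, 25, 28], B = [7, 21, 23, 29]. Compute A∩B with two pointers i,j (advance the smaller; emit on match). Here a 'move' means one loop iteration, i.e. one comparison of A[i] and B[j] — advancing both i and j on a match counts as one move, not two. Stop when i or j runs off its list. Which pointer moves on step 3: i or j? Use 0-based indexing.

i

[i=0,j=0] 1<7 → i++
[i=1,j=0] 2<7 → i++
[i=2,j=0] 4<7 → i++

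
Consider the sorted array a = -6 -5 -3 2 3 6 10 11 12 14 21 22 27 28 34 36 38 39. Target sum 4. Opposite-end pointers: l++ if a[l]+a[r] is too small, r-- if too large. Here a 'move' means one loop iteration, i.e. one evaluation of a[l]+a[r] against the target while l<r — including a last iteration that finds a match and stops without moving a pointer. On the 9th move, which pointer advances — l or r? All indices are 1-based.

r

[1,18] -6+39=33 >4 → r--
[1,17] -6+38=32 >4 → r--
[1,16] -6+36=30 >4 → r--
[1,15] -6+34=28 >4 → r--
[1,14] -6+28=22 >4 → r--
[1,13] -6+27=21 >4 → r--
[1,12] -6+22=16 >4 → r--
[1,11] -6+21=15 >4 → r--
[1,10] -6+14=8 >4 → r--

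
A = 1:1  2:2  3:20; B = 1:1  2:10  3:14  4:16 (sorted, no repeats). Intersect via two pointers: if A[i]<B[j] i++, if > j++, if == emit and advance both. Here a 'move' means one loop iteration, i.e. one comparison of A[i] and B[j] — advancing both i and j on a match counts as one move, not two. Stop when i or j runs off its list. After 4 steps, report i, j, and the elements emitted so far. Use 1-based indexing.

i=1 j=1: 1==1 emit, i++,j++
i=2 j=2: 2<10, i++
i=3 j=2: 20>10, j++
i=3 j=3: 20>14, j++

i=3, j=4, emitted=[1]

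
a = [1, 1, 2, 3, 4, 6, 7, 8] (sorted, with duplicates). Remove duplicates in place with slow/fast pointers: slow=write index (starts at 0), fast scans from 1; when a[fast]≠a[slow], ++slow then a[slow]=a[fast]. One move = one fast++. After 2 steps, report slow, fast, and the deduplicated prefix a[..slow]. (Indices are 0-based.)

slow=1, fast=3, prefix=[1, 2]

slow=0 fast=1: a[fast]=1=a[slow] dup, fast++
slow=0 fast=2: a[fast]=2≠a[slow]=1 write a[1]=2, slow++,fast++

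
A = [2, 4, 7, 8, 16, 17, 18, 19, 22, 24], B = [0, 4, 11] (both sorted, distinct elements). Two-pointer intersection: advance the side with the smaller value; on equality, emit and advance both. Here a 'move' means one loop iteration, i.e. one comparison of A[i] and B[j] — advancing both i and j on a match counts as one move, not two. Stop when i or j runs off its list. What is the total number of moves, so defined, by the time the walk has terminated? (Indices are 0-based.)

i=0 j=0: 2>0, j++
i=0 j=1: 2<4, i++
i=1 j=1: 4==4 emit, i++,j++
i=2 j=2: 7<11, i++
i=3 j=2: 8<11, i++
i=4 j=2: 16>11, j++

6 moves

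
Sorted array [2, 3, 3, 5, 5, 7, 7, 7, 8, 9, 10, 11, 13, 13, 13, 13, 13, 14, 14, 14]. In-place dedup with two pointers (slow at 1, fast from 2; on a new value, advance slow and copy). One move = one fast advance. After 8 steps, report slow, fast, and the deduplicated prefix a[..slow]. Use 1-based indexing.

slow=1 fast=2: a[fast]=3≠a[slow]=2 write a[2]=3, slow++,fast++
slow=2 fast=3: a[fast]=3=a[slow] dup, fast++
slow=2 fast=4: a[fast]=5≠a[slow]=3 write a[3]=5, slow++,fast++
slow=3 fast=5: a[fast]=5=a[slow] dup, fast++
slow=3 fast=6: a[fast]=7≠a[slow]=5 write a[4]=7, slow++,fast++
slow=4 fast=7: a[fast]=7=a[slow] dup, fast++
slow=4 fast=8: a[fast]=7=a[slow] dup, fast++
slow=4 fast=9: a[fast]=8≠a[slow]=7 write a[5]=8, slow++,fast++

slow=5, fast=10, prefix=[2, 3, 5, 7, 8]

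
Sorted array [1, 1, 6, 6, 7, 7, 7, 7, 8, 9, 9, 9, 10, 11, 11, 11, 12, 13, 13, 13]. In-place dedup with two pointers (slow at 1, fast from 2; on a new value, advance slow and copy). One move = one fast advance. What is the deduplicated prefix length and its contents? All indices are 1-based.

(s=1,f=2) a[fast]=1=a[slow] dup → fast++
(s=1,f=3) a[fast]=6≠a[slow]=1 write a[2]=6 → slow++,fast++
(s=2,f=4) a[fast]=6=a[slow] dup → fast++
(s=2,f=5) a[fast]=7≠a[slow]=6 write a[3]=7 → slow++,fast++
(s=3,f=6) a[fast]=7=a[slow] dup → fast++
(s=3,f=7) a[fast]=7=a[slow] dup → fast++
(s=3,f=8) a[fast]=7=a[slow] dup → fast++
(s=3,f=9) a[fast]=8≠a[slow]=7 write a[4]=8 → slow++,fast++
(s=4,f=10) a[fast]=9≠a[slow]=8 write a[5]=9 → slow++,fast++
(s=5,f=11) a[fast]=9=a[slow] dup → fast++
(s=5,f=12) a[fast]=9=a[slow] dup → fast++
(s=5,f=13) a[fast]=10≠a[slow]=9 write a[6]=10 → slow++,fast++
(s=6,f=14) a[fast]=11≠a[slow]=10 write a[7]=11 → slow++,fast++
(s=7,f=15) a[fast]=11=a[slow] dup → fast++
(s=7,f=16) a[fast]=11=a[slow] dup → fast++
(s=7,f=17) a[fast]=12≠a[slow]=11 write a[8]=12 → slow++,fast++
(s=8,f=18) a[fast]=13≠a[slow]=12 write a[9]=13 → slow++,fast++
(s=9,f=19) a[fast]=13=a[slow] dup → fast++
(s=9,f=20) a[fast]=13=a[slow] dup → fast++

length 9; prefix = [1, 6, 7, 8, 9, 10, 11, 12, 13]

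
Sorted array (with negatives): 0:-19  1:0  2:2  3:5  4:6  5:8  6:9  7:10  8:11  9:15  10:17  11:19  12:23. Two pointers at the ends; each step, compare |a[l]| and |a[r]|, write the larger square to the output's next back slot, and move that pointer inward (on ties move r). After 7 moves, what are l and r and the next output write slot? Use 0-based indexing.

l=1, r=6, next write slot=5

[0,12] |-19|<=|23| out[12]=529 → r--
[0,11] |-19|<=|19| out[11]=361 → r--
[0,10] |-19|>|17| out[10]=361 → l++
[1,10] |0|<=|17| out[9]=289 → r--
[1,9] |0|<=|15| out[8]=225 → r--
[1,8] |0|<=|11| out[7]=121 → r--
[1,7] |0|<=|10| out[6]=100 → r--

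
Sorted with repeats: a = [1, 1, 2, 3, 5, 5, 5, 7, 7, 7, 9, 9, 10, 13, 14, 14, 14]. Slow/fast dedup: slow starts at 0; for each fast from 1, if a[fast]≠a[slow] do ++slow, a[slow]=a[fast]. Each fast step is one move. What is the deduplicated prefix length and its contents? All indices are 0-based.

slow=0 fast=1: a[fast]=1=a[slow] dup, fast++
slow=0 fast=2: a[fast]=2≠a[slow]=1 write a[1]=2, slow++,fast++
slow=1 fast=3: a[fast]=3≠a[slow]=2 write a[2]=3, slow++,fast++
slow=2 fast=4: a[fast]=5≠a[slow]=3 write a[3]=5, slow++,fast++
slow=3 fast=5: a[fast]=5=a[slow] dup, fast++
slow=3 fast=6: a[fast]=5=a[slow] dup, fast++
slow=3 fast=7: a[fast]=7≠a[slow]=5 write a[4]=7, slow++,fast++
slow=4 fast=8: a[fast]=7=a[slow] dup, fast++
slow=4 fast=9: a[fast]=7=a[slow] dup, fast++
slow=4 fast=10: a[fast]=9≠a[slow]=7 write a[5]=9, slow++,fast++
slow=5 fast=11: a[fast]=9=a[slow] dup, fast++
slow=5 fast=12: a[fast]=10≠a[slow]=9 write a[6]=10, slow++,fast++
slow=6 fast=13: a[fast]=13≠a[slow]=10 write a[7]=13, slow++,fast++
slow=7 fast=14: a[fast]=14≠a[slow]=13 write a[8]=14, slow++,fast++
slow=8 fast=15: a[fast]=14=a[slow] dup, fast++
slow=8 fast=16: a[fast]=14=a[slow] dup, fast++

length 9; prefix = [1, 2, 3, 5, 7, 9, 10, 13, 14]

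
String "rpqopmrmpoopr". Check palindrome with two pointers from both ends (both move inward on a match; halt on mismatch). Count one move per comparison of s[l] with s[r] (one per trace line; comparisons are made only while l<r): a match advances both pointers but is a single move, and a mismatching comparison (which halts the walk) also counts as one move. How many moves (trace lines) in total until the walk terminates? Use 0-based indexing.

l=0 r=12: 'r'=='r', l++,r--
l=1 r=11: 'p'=='p', l++,r--
l=2 r=10: 'q'!='o', stop

3 moves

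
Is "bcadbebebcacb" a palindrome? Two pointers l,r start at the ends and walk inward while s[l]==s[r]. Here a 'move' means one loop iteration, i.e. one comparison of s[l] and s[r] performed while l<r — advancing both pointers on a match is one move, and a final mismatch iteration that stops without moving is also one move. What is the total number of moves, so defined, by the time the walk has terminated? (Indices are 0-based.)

4 moves

l=0 r=12: 'b'=='b', l++,r--
l=1 r=11: 'c'=='c', l++,r--
l=2 r=10: 'a'=='a', l++,r--
l=3 r=9: 'd'!='c', stop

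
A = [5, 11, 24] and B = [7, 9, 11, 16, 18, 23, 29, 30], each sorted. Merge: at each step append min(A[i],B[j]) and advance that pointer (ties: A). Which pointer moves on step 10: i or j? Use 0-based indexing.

i=0 j=0: A[i]=5<=B[j]=7 take 5, i++
i=1 j=0: A[i]=11>B[j]=7 take 7, j++
i=1 j=1: A[i]=11>B[j]=9 take 9, j++
i=1 j=2: A[i]=11<=B[j]=11 take 11, i++
i=2 j=2: A[i]=24>B[j]=11 take 11, j++
i=2 j=3: A[i]=24>B[j]=16 take 16, j++
i=2 j=4: A[i]=24>B[j]=18 take 18, j++
i=2 j=5: A[i]=24>B[j]=23 take 23, j++
i=2 j=6: A[i]=24<=B[j]=29 take 24, i++
i=3 j=6: A done, take B[j]=29, j++

j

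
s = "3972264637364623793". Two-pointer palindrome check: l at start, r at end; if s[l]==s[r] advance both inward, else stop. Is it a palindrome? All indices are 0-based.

not a palindrome (mismatch at 3,15)

l=0 r=18: '3'=='3', l++,r--
l=1 r=17: '9'=='9', l++,r--
l=2 r=16: '7'=='7', l++,r--
l=3 r=15: '2'!='3', stop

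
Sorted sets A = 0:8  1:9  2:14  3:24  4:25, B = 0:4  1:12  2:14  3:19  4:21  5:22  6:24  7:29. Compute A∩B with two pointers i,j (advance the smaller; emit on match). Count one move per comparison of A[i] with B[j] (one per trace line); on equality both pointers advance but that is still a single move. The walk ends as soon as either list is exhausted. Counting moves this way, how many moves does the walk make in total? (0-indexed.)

i=0 j=0: 8>4, j++
i=0 j=1: 8<12, i++
i=1 j=1: 9<12, i++
i=2 j=1: 14>12, j++
i=2 j=2: 14==14 emit, i++,j++
i=3 j=3: 24>19, j++
i=3 j=4: 24>21, j++
i=3 j=5: 24>22, j++
i=3 j=6: 24==24 emit, i++,j++
i=4 j=7: 25<29, i++

10 moves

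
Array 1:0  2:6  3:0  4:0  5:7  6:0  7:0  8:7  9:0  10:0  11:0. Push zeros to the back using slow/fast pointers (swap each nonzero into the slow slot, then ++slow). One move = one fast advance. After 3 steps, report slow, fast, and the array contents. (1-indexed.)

slow=2, fast=4, a=[6, 0, 0, 0, 7, 0, 0, 7, 0, 0, 0]

(s=1,f=1) a[fast]=0 → fast++
(s=1,f=2) a[fast]=6≠0 swap→a[1]=6 → slow++,fast++
(s=2,f=3) a[fast]=0 → fast++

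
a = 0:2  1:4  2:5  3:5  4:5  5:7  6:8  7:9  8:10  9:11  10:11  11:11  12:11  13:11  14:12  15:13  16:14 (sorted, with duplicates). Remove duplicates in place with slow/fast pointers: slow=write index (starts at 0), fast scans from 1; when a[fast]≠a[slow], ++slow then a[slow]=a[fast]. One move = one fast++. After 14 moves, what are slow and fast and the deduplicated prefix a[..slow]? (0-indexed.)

(s=0,f=1) a[fast]=4≠a[slow]=2 write a[1]=4 → slow++,fast++
(s=1,f=2) a[fast]=5≠a[slow]=4 write a[2]=5 → slow++,fast++
(s=2,f=3) a[fast]=5=a[slow] dup → fast++
(s=2,f=4) a[fast]=5=a[slow] dup → fast++
(s=2,f=5) a[fast]=7≠a[slow]=5 write a[3]=7 → slow++,fast++
(s=3,f=6) a[fast]=8≠a[slow]=7 write a[4]=8 → slow++,fast++
(s=4,f=7) a[fast]=9≠a[slow]=8 write a[5]=9 → slow++,fast++
(s=5,f=8) a[fast]=10≠a[slow]=9 write a[6]=10 → slow++,fast++
(s=6,f=9) a[fast]=11≠a[slow]=10 write a[7]=11 → slow++,fast++
(s=7,f=10) a[fast]=11=a[slow] dup → fast++
(s=7,f=11) a[fast]=11=a[slow] dup → fast++
(s=7,f=12) a[fast]=11=a[slow] dup → fast++
(s=7,f=13) a[fast]=11=a[slow] dup → fast++
(s=7,f=14) a[fast]=12≠a[slow]=11 write a[8]=12 → slow++,fast++

slow=8, fast=15, prefix=[2, 4, 5, 7, 8, 9, 10, 11, 12]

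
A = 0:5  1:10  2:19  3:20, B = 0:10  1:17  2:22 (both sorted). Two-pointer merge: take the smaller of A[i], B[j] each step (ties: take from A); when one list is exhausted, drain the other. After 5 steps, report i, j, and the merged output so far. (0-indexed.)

i=3, j=2, merged so far=[5, 10, 10, 17, 19]

[i=0,j=0] A[i]=5<=B[j]=10 take 5 → i++
[i=1,j=0] A[i]=10<=B[j]=10 take 10 → i++
[i=2,j=0] A[i]=19>B[j]=10 take 10 → j++
[i=2,j=1] A[i]=19>B[j]=17 take 17 → j++
[i=2,j=2] A[i]=19<=B[j]=22 take 19 → i++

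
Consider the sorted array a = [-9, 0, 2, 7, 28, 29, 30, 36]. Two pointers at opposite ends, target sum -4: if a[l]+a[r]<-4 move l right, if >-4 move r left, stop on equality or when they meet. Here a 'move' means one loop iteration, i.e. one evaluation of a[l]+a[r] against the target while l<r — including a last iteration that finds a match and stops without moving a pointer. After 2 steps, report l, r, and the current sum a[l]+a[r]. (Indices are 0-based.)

[0,7] -9+36=27 >-4 → r--
[0,6] -9+30=21 >-4 → r--

l=0, r=5, sum=20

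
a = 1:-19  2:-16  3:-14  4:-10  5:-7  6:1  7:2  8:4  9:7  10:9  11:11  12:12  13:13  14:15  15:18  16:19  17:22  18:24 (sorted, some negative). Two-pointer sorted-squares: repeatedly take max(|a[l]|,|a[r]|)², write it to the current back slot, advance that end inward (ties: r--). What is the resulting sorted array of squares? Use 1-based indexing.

[1,18] |-19|<=|24| out[18]=576 → r--
[1,17] |-19|<=|22| out[17]=484 → r--
[1,16] |-19|<=|19| out[16]=361 → r--
[1,15] |-19|>|18| out[15]=361 → l++
[2,15] |-16|<=|18| out[14]=324 → r--
[2,14] |-16|>|15| out[13]=256 → l++
[3,14] |-14|<=|15| out[12]=225 → r--
[3,13] |-14|>|13| out[11]=196 → l++
[4,13] |-10|<=|13| out[10]=169 → r--
[4,12] |-10|<=|12| out[9]=144 → r--
[4,11] |-10|<=|11| out[8]=121 → r--
[4,10] |-10|>|9| out[7]=100 → l++
[5,10] |-7|<=|9| out[6]=81 → r--
[5,9] |-7|<=|7| out[5]=49 → r--
[5,8] |-7|>|4| out[4]=49 → l++
[6,8] |1|<=|4| out[3]=16 → r--
[6,7] |1|<=|2| out[2]=4 → r--
[6,6] |1|<=|1| out[1]=1 → r--

[1, 4, 16, 49, 49, 81, 100, 121, 144, 169, 196, 225, 256, 324, 361, 361, 484, 576]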